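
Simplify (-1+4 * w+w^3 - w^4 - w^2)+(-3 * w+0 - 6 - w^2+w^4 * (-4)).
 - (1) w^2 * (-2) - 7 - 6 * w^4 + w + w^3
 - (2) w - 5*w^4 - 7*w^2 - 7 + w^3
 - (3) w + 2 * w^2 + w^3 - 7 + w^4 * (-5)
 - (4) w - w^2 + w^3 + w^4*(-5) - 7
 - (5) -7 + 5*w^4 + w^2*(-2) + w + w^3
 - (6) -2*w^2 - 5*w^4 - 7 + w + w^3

Adding the polynomials and combining like terms:
(-1 + 4*w + w^3 - w^4 - w^2) + (-3*w + 0 - 6 - w^2 + w^4*(-4))
= -2*w^2 - 5*w^4 - 7 + w + w^3
6) -2*w^2 - 5*w^4 - 7 + w + w^3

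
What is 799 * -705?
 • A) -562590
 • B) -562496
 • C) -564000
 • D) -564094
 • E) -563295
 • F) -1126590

799 * -705 = -563295
E) -563295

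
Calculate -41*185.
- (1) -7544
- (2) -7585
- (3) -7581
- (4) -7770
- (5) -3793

-41 * 185 = -7585
2) -7585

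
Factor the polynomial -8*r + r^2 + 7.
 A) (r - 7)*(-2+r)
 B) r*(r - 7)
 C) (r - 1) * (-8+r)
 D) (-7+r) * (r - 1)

We need to factor -8*r + r^2 + 7.
The factored form is (-7+r) * (r - 1).
D) (-7+r) * (r - 1)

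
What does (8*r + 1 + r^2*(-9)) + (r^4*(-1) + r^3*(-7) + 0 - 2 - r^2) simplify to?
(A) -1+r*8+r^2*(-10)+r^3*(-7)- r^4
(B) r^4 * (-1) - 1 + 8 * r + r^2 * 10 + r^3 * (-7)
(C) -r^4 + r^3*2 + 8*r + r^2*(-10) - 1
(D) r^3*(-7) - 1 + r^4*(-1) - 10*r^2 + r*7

Adding the polynomials and combining like terms:
(8*r + 1 + r^2*(-9)) + (r^4*(-1) + r^3*(-7) + 0 - 2 - r^2)
= -1+r*8+r^2*(-10)+r^3*(-7)- r^4
A) -1+r*8+r^2*(-10)+r^3*(-7)- r^4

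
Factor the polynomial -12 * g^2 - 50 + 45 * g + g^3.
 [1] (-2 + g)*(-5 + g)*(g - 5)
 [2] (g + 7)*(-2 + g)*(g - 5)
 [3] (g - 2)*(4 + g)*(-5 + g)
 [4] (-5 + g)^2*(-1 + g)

We need to factor -12 * g^2 - 50 + 45 * g + g^3.
The factored form is (-2 + g)*(-5 + g)*(g - 5).
1) (-2 + g)*(-5 + g)*(g - 5)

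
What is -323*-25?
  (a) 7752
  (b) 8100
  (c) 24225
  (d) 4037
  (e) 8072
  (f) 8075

-323 * -25 = 8075
f) 8075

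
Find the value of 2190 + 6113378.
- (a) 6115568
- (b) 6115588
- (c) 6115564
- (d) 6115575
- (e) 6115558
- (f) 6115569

2190 + 6113378 = 6115568
a) 6115568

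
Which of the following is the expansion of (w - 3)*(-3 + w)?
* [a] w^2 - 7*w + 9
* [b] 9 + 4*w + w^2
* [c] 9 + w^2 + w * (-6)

Expanding (w - 3)*(-3 + w):
= 9 + w^2 + w * (-6)
c) 9 + w^2 + w * (-6)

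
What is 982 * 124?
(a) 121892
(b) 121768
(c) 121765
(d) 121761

982 * 124 = 121768
b) 121768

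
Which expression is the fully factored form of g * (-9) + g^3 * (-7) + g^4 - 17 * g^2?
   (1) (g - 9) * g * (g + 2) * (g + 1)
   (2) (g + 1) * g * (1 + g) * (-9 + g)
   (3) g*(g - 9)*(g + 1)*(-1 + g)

We need to factor g * (-9) + g^3 * (-7) + g^4 - 17 * g^2.
The factored form is (g + 1) * g * (1 + g) * (-9 + g).
2) (g + 1) * g * (1 + g) * (-9 + g)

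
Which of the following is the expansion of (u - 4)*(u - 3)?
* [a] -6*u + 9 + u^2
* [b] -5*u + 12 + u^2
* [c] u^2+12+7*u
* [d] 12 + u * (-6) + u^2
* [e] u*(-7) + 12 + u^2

Expanding (u - 4)*(u - 3):
= u*(-7) + 12 + u^2
e) u*(-7) + 12 + u^2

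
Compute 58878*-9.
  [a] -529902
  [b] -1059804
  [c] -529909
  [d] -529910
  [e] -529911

58878 * -9 = -529902
a) -529902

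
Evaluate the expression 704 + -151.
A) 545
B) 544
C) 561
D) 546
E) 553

704 + -151 = 553
E) 553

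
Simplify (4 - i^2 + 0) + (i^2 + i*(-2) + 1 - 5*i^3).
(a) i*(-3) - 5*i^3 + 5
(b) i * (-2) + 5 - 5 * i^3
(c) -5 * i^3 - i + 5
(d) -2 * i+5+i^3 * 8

Adding the polynomials and combining like terms:
(4 - i^2 + 0) + (i^2 + i*(-2) + 1 - 5*i^3)
= i * (-2) + 5 - 5 * i^3
b) i * (-2) + 5 - 5 * i^3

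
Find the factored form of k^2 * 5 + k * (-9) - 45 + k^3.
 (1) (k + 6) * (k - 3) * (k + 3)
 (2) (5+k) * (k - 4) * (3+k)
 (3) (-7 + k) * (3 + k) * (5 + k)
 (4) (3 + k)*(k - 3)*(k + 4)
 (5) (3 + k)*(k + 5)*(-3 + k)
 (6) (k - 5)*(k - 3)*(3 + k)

We need to factor k^2 * 5 + k * (-9) - 45 + k^3.
The factored form is (3 + k)*(k + 5)*(-3 + k).
5) (3 + k)*(k + 5)*(-3 + k)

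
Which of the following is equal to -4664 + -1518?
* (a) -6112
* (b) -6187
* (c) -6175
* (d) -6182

-4664 + -1518 = -6182
d) -6182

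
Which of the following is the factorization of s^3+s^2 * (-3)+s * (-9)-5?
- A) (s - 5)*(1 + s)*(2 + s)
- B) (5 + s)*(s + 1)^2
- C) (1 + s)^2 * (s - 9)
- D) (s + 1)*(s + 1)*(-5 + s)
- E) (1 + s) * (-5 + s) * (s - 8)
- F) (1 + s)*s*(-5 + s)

We need to factor s^3+s^2 * (-3)+s * (-9)-5.
The factored form is (s + 1)*(s + 1)*(-5 + s).
D) (s + 1)*(s + 1)*(-5 + s)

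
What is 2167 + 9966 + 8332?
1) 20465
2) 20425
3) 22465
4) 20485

First: 2167 + 9966 = 12133
Then: 12133 + 8332 = 20465
1) 20465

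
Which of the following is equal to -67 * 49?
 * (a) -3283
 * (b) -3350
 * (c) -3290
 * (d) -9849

-67 * 49 = -3283
a) -3283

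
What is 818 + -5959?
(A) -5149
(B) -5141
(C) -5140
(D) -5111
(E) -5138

818 + -5959 = -5141
B) -5141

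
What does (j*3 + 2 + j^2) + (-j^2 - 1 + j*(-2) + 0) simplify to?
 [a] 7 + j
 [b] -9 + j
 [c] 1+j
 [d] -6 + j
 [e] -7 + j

Adding the polynomials and combining like terms:
(j*3 + 2 + j^2) + (-j^2 - 1 + j*(-2) + 0)
= 1+j
c) 1+j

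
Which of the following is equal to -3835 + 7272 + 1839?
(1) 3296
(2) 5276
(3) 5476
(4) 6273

First: -3835 + 7272 = 3437
Then: 3437 + 1839 = 5276
2) 5276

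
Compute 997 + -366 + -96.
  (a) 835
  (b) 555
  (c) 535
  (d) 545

First: 997 + -366 = 631
Then: 631 + -96 = 535
c) 535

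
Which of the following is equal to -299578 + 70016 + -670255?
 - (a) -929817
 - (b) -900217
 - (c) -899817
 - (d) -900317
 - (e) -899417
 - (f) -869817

First: -299578 + 70016 = -229562
Then: -229562 + -670255 = -899817
c) -899817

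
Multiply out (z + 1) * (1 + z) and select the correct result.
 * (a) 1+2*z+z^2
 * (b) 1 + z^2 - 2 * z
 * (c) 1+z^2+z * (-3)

Expanding (z + 1) * (1 + z):
= 1+2*z+z^2
a) 1+2*z+z^2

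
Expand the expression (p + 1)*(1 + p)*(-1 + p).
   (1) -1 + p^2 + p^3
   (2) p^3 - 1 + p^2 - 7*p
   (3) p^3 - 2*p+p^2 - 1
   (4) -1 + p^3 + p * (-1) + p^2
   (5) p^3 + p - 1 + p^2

Expanding (p + 1)*(1 + p)*(-1 + p):
= -1 + p^3 + p * (-1) + p^2
4) -1 + p^3 + p * (-1) + p^2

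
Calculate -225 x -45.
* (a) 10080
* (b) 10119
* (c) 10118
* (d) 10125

-225 * -45 = 10125
d) 10125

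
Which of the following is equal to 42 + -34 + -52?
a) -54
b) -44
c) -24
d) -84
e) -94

First: 42 + -34 = 8
Then: 8 + -52 = -44
b) -44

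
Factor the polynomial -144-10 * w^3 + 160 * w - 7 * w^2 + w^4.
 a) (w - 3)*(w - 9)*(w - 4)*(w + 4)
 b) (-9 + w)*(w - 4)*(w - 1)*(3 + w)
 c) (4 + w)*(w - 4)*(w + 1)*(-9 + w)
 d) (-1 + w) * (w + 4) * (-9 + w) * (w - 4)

We need to factor -144-10 * w^3 + 160 * w - 7 * w^2 + w^4.
The factored form is (-1 + w) * (w + 4) * (-9 + w) * (w - 4).
d) (-1 + w) * (w + 4) * (-9 + w) * (w - 4)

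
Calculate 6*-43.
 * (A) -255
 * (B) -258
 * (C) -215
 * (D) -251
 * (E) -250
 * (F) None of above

6 * -43 = -258
B) -258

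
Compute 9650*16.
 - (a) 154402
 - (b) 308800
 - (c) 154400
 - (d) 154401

9650 * 16 = 154400
c) 154400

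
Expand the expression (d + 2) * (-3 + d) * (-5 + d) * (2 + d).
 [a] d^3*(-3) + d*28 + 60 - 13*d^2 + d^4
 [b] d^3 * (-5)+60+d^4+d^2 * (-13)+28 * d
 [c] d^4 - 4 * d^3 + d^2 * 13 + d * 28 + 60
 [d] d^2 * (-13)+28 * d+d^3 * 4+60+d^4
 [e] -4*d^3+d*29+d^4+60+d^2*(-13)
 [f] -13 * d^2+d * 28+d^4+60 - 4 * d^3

Expanding (d + 2) * (-3 + d) * (-5 + d) * (2 + d):
= -13 * d^2+d * 28+d^4+60 - 4 * d^3
f) -13 * d^2+d * 28+d^4+60 - 4 * d^3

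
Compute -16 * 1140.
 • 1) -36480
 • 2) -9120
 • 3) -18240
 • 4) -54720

-16 * 1140 = -18240
3) -18240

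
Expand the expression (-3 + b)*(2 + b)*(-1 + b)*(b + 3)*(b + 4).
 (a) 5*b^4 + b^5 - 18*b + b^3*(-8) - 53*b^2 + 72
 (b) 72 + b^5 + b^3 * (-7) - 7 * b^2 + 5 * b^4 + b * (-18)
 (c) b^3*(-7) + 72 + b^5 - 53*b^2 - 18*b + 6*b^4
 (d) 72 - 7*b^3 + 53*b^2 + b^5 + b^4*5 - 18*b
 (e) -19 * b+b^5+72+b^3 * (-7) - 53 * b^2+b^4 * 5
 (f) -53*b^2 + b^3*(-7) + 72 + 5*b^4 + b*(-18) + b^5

Expanding (-3 + b)*(2 + b)*(-1 + b)*(b + 3)*(b + 4):
= -53*b^2 + b^3*(-7) + 72 + 5*b^4 + b*(-18) + b^5
f) -53*b^2 + b^3*(-7) + 72 + 5*b^4 + b*(-18) + b^5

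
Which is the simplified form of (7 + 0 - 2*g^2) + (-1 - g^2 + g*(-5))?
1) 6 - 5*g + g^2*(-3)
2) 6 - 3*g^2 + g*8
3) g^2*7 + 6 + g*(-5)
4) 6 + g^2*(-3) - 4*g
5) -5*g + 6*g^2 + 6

Adding the polynomials and combining like terms:
(7 + 0 - 2*g^2) + (-1 - g^2 + g*(-5))
= 6 - 5*g + g^2*(-3)
1) 6 - 5*g + g^2*(-3)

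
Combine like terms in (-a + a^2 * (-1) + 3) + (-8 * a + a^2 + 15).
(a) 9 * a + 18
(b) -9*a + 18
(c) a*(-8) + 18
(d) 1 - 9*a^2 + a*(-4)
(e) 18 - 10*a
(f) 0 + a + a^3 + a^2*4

Adding the polynomials and combining like terms:
(-a + a^2*(-1) + 3) + (-8*a + a^2 + 15)
= -9*a + 18
b) -9*a + 18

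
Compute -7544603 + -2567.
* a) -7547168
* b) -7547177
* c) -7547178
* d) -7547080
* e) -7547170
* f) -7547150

-7544603 + -2567 = -7547170
e) -7547170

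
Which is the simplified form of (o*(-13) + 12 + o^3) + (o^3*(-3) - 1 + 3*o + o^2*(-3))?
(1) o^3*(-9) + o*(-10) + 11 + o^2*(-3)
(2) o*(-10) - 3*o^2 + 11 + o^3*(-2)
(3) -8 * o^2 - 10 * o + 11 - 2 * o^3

Adding the polynomials and combining like terms:
(o*(-13) + 12 + o^3) + (o^3*(-3) - 1 + 3*o + o^2*(-3))
= o*(-10) - 3*o^2 + 11 + o^3*(-2)
2) o*(-10) - 3*o^2 + 11 + o^3*(-2)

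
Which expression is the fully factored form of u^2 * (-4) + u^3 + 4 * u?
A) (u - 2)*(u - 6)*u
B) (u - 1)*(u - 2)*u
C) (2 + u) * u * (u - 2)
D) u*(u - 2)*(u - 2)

We need to factor u^2 * (-4) + u^3 + 4 * u.
The factored form is u*(u - 2)*(u - 2).
D) u*(u - 2)*(u - 2)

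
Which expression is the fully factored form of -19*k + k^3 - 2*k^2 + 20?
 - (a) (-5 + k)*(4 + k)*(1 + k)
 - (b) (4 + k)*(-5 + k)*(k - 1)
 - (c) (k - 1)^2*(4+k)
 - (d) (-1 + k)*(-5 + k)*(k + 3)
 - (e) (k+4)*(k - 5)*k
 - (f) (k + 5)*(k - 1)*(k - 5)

We need to factor -19*k + k^3 - 2*k^2 + 20.
The factored form is (4 + k)*(-5 + k)*(k - 1).
b) (4 + k)*(-5 + k)*(k - 1)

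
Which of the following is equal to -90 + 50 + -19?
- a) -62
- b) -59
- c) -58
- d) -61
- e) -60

First: -90 + 50 = -40
Then: -40 + -19 = -59
b) -59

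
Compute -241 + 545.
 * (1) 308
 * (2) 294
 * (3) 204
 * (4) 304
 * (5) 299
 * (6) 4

-241 + 545 = 304
4) 304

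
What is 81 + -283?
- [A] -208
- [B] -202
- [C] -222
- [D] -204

81 + -283 = -202
B) -202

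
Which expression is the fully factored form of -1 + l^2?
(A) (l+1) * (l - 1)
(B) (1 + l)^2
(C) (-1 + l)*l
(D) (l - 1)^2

We need to factor -1 + l^2.
The factored form is (l+1) * (l - 1).
A) (l+1) * (l - 1)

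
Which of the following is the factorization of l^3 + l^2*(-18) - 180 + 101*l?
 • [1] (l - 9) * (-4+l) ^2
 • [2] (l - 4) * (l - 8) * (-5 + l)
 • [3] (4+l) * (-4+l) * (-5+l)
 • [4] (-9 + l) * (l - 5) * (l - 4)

We need to factor l^3 + l^2*(-18) - 180 + 101*l.
The factored form is (-9 + l) * (l - 5) * (l - 4).
4) (-9 + l) * (l - 5) * (l - 4)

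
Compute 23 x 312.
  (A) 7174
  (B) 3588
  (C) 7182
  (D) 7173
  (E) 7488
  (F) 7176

23 * 312 = 7176
F) 7176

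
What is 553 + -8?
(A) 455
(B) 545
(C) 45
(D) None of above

553 + -8 = 545
B) 545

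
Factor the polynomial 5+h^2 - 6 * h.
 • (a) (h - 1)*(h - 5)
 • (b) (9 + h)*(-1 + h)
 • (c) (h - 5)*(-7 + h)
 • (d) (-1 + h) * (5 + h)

We need to factor 5+h^2 - 6 * h.
The factored form is (h - 1)*(h - 5).
a) (h - 1)*(h - 5)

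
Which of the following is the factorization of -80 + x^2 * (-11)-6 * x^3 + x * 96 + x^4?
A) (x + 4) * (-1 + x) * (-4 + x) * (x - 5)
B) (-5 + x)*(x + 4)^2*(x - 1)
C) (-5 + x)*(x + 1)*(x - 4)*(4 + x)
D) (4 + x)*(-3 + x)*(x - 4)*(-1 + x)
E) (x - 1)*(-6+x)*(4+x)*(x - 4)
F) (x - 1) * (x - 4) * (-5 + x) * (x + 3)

We need to factor -80 + x^2 * (-11)-6 * x^3 + x * 96 + x^4.
The factored form is (x + 4) * (-1 + x) * (-4 + x) * (x - 5).
A) (x + 4) * (-1 + x) * (-4 + x) * (x - 5)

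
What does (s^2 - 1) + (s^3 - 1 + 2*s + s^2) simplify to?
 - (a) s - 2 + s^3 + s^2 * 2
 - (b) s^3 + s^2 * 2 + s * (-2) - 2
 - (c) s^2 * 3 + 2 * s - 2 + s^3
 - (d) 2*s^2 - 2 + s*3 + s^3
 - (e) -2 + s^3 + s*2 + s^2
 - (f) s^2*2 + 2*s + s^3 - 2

Adding the polynomials and combining like terms:
(s^2 - 1) + (s^3 - 1 + 2*s + s^2)
= s^2*2 + 2*s + s^3 - 2
f) s^2*2 + 2*s + s^3 - 2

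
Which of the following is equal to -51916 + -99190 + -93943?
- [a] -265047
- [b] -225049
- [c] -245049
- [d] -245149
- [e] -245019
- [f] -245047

First: -51916 + -99190 = -151106
Then: -151106 + -93943 = -245049
c) -245049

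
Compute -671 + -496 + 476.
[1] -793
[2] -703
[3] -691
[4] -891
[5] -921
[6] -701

First: -671 + -496 = -1167
Then: -1167 + 476 = -691
3) -691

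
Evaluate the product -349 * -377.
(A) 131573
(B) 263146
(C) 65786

-349 * -377 = 131573
A) 131573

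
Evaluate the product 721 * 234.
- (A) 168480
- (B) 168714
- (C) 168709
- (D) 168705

721 * 234 = 168714
B) 168714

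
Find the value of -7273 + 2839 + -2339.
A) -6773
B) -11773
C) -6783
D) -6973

First: -7273 + 2839 = -4434
Then: -4434 + -2339 = -6773
A) -6773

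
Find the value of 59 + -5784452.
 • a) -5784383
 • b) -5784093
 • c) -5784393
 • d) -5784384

59 + -5784452 = -5784393
c) -5784393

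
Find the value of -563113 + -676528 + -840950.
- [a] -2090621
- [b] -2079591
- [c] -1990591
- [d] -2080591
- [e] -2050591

First: -563113 + -676528 = -1239641
Then: -1239641 + -840950 = -2080591
d) -2080591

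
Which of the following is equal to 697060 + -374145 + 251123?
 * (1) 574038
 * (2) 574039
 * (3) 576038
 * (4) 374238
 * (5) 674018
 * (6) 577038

First: 697060 + -374145 = 322915
Then: 322915 + 251123 = 574038
1) 574038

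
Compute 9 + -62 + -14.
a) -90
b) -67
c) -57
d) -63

First: 9 + -62 = -53
Then: -53 + -14 = -67
b) -67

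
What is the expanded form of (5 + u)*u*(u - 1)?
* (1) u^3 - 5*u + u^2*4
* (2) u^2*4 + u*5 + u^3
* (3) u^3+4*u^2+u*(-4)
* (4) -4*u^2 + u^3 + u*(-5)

Expanding (5 + u)*u*(u - 1):
= u^3 - 5*u + u^2*4
1) u^3 - 5*u + u^2*4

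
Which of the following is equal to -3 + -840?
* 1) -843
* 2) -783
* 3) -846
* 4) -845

-3 + -840 = -843
1) -843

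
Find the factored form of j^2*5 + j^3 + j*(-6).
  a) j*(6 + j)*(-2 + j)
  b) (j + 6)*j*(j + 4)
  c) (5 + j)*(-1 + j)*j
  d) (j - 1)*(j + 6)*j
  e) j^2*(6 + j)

We need to factor j^2*5 + j^3 + j*(-6).
The factored form is (j - 1)*(j + 6)*j.
d) (j - 1)*(j + 6)*j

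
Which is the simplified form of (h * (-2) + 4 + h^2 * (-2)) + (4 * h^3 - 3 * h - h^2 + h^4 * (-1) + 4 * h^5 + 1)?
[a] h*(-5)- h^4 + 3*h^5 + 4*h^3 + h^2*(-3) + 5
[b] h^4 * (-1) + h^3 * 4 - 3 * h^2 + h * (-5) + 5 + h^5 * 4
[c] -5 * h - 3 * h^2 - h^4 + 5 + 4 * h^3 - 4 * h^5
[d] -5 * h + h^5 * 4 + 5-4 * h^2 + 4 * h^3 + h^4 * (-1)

Adding the polynomials and combining like terms:
(h*(-2) + 4 + h^2*(-2)) + (4*h^3 - 3*h - h^2 + h^4*(-1) + 4*h^5 + 1)
= h^4 * (-1) + h^3 * 4 - 3 * h^2 + h * (-5) + 5 + h^5 * 4
b) h^4 * (-1) + h^3 * 4 - 3 * h^2 + h * (-5) + 5 + h^5 * 4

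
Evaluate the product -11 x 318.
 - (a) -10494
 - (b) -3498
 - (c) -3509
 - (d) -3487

-11 * 318 = -3498
b) -3498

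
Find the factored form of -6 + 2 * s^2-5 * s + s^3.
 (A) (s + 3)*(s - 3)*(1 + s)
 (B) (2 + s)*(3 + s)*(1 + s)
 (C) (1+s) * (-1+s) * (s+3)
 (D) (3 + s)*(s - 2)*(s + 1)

We need to factor -6 + 2 * s^2-5 * s + s^3.
The factored form is (3 + s)*(s - 2)*(s + 1).
D) (3 + s)*(s - 2)*(s + 1)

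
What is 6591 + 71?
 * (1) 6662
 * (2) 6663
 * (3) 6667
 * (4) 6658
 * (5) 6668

6591 + 71 = 6662
1) 6662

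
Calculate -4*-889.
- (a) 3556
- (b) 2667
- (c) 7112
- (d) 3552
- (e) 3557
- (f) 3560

-4 * -889 = 3556
a) 3556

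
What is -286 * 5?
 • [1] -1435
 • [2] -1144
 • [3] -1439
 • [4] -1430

-286 * 5 = -1430
4) -1430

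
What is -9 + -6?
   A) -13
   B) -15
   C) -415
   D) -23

-9 + -6 = -15
B) -15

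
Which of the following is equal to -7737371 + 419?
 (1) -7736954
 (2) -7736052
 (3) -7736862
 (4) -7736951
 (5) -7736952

-7737371 + 419 = -7736952
5) -7736952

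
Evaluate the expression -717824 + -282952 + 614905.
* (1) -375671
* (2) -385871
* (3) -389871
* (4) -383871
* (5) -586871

First: -717824 + -282952 = -1000776
Then: -1000776 + 614905 = -385871
2) -385871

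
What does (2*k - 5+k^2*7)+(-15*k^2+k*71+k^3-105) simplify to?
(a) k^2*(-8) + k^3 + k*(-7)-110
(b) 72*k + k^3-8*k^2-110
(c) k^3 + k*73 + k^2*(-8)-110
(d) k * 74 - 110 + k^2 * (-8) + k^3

Adding the polynomials and combining like terms:
(2*k - 5 + k^2*7) + (-15*k^2 + k*71 + k^3 - 105)
= k^3 + k*73 + k^2*(-8)-110
c) k^3 + k*73 + k^2*(-8)-110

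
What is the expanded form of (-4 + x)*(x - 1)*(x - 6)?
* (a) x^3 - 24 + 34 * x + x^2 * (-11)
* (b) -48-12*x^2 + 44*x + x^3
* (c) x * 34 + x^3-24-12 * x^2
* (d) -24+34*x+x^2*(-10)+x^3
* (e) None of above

Expanding (-4 + x)*(x - 1)*(x - 6):
= x^3 - 24 + 34 * x + x^2 * (-11)
a) x^3 - 24 + 34 * x + x^2 * (-11)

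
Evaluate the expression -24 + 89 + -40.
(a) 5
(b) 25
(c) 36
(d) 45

First: -24 + 89 = 65
Then: 65 + -40 = 25
b) 25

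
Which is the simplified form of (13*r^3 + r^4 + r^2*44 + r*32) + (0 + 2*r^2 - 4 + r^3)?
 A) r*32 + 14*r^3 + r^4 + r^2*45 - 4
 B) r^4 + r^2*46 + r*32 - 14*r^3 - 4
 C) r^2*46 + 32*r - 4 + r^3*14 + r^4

Adding the polynomials and combining like terms:
(13*r^3 + r^4 + r^2*44 + r*32) + (0 + 2*r^2 - 4 + r^3)
= r^2*46 + 32*r - 4 + r^3*14 + r^4
C) r^2*46 + 32*r - 4 + r^3*14 + r^4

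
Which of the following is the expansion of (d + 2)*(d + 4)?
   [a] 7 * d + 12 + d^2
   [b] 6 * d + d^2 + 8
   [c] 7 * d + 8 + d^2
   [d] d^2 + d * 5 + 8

Expanding (d + 2)*(d + 4):
= 6 * d + d^2 + 8
b) 6 * d + d^2 + 8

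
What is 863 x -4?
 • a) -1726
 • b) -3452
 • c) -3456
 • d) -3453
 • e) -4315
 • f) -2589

863 * -4 = -3452
b) -3452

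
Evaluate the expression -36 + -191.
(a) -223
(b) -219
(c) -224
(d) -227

-36 + -191 = -227
d) -227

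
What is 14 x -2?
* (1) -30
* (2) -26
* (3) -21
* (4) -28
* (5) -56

14 * -2 = -28
4) -28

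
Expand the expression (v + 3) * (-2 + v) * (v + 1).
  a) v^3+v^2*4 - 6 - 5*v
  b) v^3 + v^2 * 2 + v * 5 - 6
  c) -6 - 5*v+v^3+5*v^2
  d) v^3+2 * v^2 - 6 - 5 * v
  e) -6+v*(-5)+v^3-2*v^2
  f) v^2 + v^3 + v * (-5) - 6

Expanding (v + 3) * (-2 + v) * (v + 1):
= v^3+2 * v^2 - 6 - 5 * v
d) v^3+2 * v^2 - 6 - 5 * v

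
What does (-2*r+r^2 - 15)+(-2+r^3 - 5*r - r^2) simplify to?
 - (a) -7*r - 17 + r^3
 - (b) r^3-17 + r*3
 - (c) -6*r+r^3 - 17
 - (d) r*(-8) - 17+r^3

Adding the polynomials and combining like terms:
(-2*r + r^2 - 15) + (-2 + r^3 - 5*r - r^2)
= -7*r - 17 + r^3
a) -7*r - 17 + r^3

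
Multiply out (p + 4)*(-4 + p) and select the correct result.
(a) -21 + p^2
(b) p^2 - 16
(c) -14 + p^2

Expanding (p + 4)*(-4 + p):
= p^2 - 16
b) p^2 - 16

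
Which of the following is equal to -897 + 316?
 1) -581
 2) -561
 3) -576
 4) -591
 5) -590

-897 + 316 = -581
1) -581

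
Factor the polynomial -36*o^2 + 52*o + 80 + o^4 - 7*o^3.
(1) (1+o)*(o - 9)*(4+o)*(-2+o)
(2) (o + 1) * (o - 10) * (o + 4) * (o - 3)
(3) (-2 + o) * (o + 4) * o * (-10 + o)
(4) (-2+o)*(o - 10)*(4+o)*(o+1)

We need to factor -36*o^2 + 52*o + 80 + o^4 - 7*o^3.
The factored form is (-2+o)*(o - 10)*(4+o)*(o+1).
4) (-2+o)*(o - 10)*(4+o)*(o+1)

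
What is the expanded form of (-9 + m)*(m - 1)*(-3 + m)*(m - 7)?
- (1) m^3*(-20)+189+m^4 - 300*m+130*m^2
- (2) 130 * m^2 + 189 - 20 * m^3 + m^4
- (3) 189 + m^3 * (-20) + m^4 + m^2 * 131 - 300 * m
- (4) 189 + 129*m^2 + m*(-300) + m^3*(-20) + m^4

Expanding (-9 + m)*(m - 1)*(-3 + m)*(m - 7):
= m^3*(-20)+189+m^4 - 300*m+130*m^2
1) m^3*(-20)+189+m^4 - 300*m+130*m^2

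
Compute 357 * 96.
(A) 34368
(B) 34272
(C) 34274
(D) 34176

357 * 96 = 34272
B) 34272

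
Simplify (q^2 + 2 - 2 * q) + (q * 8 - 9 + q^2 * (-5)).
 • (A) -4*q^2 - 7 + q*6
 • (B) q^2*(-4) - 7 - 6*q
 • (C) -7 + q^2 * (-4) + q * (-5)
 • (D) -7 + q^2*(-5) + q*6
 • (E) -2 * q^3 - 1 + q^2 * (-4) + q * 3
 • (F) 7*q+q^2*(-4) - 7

Adding the polynomials and combining like terms:
(q^2 + 2 - 2*q) + (q*8 - 9 + q^2*(-5))
= -4*q^2 - 7 + q*6
A) -4*q^2 - 7 + q*6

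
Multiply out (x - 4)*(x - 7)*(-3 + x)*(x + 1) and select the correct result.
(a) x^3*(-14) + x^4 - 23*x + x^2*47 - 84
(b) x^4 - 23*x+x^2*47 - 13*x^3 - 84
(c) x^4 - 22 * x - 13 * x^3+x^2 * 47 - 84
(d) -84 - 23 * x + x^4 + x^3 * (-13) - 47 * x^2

Expanding (x - 4)*(x - 7)*(-3 + x)*(x + 1):
= x^4 - 23*x+x^2*47 - 13*x^3 - 84
b) x^4 - 23*x+x^2*47 - 13*x^3 - 84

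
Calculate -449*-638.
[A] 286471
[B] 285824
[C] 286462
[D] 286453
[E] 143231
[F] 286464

-449 * -638 = 286462
C) 286462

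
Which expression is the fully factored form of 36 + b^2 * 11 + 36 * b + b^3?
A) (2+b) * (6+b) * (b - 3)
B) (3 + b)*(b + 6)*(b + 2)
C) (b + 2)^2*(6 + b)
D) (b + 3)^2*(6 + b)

We need to factor 36 + b^2 * 11 + 36 * b + b^3.
The factored form is (3 + b)*(b + 6)*(b + 2).
B) (3 + b)*(b + 6)*(b + 2)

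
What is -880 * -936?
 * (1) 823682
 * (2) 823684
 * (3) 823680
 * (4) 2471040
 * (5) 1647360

-880 * -936 = 823680
3) 823680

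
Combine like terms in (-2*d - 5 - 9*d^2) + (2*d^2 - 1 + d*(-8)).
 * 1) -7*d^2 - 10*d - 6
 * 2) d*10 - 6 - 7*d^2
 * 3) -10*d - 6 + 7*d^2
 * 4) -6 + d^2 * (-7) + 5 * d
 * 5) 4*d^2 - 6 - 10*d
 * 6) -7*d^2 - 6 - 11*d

Adding the polynomials and combining like terms:
(-2*d - 5 - 9*d^2) + (2*d^2 - 1 + d*(-8))
= -7*d^2 - 10*d - 6
1) -7*d^2 - 10*d - 6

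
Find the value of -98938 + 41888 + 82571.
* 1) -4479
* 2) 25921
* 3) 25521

First: -98938 + 41888 = -57050
Then: -57050 + 82571 = 25521
3) 25521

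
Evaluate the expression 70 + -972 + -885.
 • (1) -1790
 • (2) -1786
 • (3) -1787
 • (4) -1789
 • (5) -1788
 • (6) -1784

First: 70 + -972 = -902
Then: -902 + -885 = -1787
3) -1787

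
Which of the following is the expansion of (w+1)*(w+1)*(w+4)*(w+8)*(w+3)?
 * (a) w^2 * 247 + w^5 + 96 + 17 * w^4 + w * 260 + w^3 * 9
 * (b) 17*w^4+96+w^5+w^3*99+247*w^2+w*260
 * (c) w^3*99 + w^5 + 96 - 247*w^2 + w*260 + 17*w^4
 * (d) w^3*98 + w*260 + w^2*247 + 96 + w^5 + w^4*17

Expanding (w+1)*(w+1)*(w+4)*(w+8)*(w+3):
= 17*w^4+96+w^5+w^3*99+247*w^2+w*260
b) 17*w^4+96+w^5+w^3*99+247*w^2+w*260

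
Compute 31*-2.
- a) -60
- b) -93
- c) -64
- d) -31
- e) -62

31 * -2 = -62
e) -62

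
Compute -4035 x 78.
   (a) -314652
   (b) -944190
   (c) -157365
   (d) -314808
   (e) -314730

-4035 * 78 = -314730
e) -314730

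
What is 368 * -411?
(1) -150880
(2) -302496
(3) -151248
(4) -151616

368 * -411 = -151248
3) -151248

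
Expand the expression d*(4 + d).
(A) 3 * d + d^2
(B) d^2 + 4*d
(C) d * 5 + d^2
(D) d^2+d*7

Expanding d*(4 + d):
= d^2 + 4*d
B) d^2 + 4*d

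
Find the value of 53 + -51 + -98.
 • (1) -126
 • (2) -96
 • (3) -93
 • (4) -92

First: 53 + -51 = 2
Then: 2 + -98 = -96
2) -96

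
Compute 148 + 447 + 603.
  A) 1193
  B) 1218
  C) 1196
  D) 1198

First: 148 + 447 = 595
Then: 595 + 603 = 1198
D) 1198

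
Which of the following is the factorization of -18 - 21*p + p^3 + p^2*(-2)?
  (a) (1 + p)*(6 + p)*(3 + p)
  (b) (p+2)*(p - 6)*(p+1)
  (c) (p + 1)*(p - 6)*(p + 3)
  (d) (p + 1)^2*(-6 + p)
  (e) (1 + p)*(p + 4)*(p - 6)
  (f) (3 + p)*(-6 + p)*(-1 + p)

We need to factor -18 - 21*p + p^3 + p^2*(-2).
The factored form is (p + 1)*(p - 6)*(p + 3).
c) (p + 1)*(p - 6)*(p + 3)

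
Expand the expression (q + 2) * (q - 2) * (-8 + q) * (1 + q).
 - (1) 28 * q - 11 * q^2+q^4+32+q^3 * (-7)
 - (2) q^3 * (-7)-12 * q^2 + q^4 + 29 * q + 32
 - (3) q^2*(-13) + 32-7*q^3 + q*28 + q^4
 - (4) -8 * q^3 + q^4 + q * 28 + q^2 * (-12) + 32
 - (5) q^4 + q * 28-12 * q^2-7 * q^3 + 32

Expanding (q + 2) * (q - 2) * (-8 + q) * (1 + q):
= q^4 + q * 28-12 * q^2-7 * q^3 + 32
5) q^4 + q * 28-12 * q^2-7 * q^3 + 32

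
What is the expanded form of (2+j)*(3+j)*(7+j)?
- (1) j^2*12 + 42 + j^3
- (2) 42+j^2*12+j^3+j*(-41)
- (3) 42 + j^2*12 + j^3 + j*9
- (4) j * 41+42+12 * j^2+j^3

Expanding (2+j)*(3+j)*(7+j):
= j * 41+42+12 * j^2+j^3
4) j * 41+42+12 * j^2+j^3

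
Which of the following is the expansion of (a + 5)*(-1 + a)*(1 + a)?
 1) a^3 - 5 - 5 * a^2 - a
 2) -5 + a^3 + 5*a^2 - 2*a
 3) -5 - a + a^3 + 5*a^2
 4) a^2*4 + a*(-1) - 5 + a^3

Expanding (a + 5)*(-1 + a)*(1 + a):
= -5 - a + a^3 + 5*a^2
3) -5 - a + a^3 + 5*a^2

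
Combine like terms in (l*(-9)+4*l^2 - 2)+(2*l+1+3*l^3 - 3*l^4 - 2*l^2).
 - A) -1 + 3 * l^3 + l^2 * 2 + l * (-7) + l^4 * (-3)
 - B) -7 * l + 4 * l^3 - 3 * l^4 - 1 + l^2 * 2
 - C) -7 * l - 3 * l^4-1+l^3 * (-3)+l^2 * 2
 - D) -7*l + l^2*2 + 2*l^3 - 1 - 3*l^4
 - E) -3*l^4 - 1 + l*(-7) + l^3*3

Adding the polynomials and combining like terms:
(l*(-9) + 4*l^2 - 2) + (2*l + 1 + 3*l^3 - 3*l^4 - 2*l^2)
= -1 + 3 * l^3 + l^2 * 2 + l * (-7) + l^4 * (-3)
A) -1 + 3 * l^3 + l^2 * 2 + l * (-7) + l^4 * (-3)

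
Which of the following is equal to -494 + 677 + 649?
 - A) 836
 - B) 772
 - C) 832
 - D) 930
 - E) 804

First: -494 + 677 = 183
Then: 183 + 649 = 832
C) 832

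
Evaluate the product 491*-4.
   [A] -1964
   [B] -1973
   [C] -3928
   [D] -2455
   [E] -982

491 * -4 = -1964
A) -1964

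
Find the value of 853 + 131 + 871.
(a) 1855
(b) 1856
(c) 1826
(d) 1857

First: 853 + 131 = 984
Then: 984 + 871 = 1855
a) 1855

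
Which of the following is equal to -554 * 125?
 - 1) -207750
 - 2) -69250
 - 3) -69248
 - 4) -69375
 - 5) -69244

-554 * 125 = -69250
2) -69250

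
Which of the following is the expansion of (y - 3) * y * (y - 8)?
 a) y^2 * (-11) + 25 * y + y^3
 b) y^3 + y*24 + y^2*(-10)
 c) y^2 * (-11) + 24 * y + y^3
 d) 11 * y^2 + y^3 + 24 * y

Expanding (y - 3) * y * (y - 8):
= y^2 * (-11) + 24 * y + y^3
c) y^2 * (-11) + 24 * y + y^3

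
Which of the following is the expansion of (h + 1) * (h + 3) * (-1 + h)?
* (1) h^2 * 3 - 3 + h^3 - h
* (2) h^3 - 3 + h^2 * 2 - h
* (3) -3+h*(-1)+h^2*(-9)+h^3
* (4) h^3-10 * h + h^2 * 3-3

Expanding (h + 1) * (h + 3) * (-1 + h):
= h^2 * 3 - 3 + h^3 - h
1) h^2 * 3 - 3 + h^3 - h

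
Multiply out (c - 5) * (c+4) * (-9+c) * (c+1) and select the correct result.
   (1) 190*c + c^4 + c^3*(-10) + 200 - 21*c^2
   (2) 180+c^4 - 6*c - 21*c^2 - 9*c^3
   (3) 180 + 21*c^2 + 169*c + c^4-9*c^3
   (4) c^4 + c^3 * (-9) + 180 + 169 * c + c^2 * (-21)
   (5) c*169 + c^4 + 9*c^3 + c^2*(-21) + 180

Expanding (c - 5) * (c+4) * (-9+c) * (c+1):
= c^4 + c^3 * (-9) + 180 + 169 * c + c^2 * (-21)
4) c^4 + c^3 * (-9) + 180 + 169 * c + c^2 * (-21)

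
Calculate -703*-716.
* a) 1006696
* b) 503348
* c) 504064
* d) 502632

-703 * -716 = 503348
b) 503348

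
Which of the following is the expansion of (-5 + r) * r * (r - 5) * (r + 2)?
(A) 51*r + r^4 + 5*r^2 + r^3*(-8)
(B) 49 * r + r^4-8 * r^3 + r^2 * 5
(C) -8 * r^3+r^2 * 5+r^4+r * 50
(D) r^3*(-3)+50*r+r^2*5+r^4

Expanding (-5 + r) * r * (r - 5) * (r + 2):
= -8 * r^3+r^2 * 5+r^4+r * 50
C) -8 * r^3+r^2 * 5+r^4+r * 50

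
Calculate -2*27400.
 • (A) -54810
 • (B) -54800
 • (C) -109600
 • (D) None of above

-2 * 27400 = -54800
B) -54800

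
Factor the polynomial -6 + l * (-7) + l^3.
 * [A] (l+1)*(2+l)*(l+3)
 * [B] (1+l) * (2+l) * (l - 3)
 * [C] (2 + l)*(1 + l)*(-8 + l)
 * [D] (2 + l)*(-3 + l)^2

We need to factor -6 + l * (-7) + l^3.
The factored form is (1+l) * (2+l) * (l - 3).
B) (1+l) * (2+l) * (l - 3)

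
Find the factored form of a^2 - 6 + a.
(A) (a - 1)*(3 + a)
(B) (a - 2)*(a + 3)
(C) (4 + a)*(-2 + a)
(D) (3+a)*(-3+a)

We need to factor a^2 - 6 + a.
The factored form is (a - 2)*(a + 3).
B) (a - 2)*(a + 3)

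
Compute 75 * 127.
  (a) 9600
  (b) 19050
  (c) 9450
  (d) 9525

75 * 127 = 9525
d) 9525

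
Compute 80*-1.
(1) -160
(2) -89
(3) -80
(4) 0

80 * -1 = -80
3) -80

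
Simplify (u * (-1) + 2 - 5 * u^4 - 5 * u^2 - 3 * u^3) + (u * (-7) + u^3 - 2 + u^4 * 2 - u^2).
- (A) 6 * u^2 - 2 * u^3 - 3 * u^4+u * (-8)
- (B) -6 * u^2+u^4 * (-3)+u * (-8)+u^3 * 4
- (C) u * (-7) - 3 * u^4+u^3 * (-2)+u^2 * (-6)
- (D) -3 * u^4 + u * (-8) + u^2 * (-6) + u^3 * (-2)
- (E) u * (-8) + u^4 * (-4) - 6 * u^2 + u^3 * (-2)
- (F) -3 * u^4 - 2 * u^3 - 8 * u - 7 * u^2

Adding the polynomials and combining like terms:
(u*(-1) + 2 - 5*u^4 - 5*u^2 - 3*u^3) + (u*(-7) + u^3 - 2 + u^4*2 - u^2)
= -3 * u^4 + u * (-8) + u^2 * (-6) + u^3 * (-2)
D) -3 * u^4 + u * (-8) + u^2 * (-6) + u^3 * (-2)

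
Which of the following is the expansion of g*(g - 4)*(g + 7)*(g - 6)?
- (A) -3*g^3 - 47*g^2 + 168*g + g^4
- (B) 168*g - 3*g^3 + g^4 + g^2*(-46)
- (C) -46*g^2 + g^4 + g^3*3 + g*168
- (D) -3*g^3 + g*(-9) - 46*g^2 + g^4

Expanding g*(g - 4)*(g + 7)*(g - 6):
= 168*g - 3*g^3 + g^4 + g^2*(-46)
B) 168*g - 3*g^3 + g^4 + g^2*(-46)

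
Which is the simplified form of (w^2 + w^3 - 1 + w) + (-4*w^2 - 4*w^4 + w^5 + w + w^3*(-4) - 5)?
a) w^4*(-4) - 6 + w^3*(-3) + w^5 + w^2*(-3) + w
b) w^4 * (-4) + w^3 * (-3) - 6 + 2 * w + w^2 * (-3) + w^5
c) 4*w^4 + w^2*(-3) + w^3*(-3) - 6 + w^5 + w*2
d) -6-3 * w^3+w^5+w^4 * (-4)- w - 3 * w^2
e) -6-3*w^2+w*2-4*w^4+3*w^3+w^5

Adding the polynomials and combining like terms:
(w^2 + w^3 - 1 + w) + (-4*w^2 - 4*w^4 + w^5 + w + w^3*(-4) - 5)
= w^4 * (-4) + w^3 * (-3) - 6 + 2 * w + w^2 * (-3) + w^5
b) w^4 * (-4) + w^3 * (-3) - 6 + 2 * w + w^2 * (-3) + w^5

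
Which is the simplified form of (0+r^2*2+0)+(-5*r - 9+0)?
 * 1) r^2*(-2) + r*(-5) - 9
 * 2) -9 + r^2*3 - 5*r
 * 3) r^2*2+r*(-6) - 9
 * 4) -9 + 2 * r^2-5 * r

Adding the polynomials and combining like terms:
(0 + r^2*2 + 0) + (-5*r - 9 + 0)
= -9 + 2 * r^2-5 * r
4) -9 + 2 * r^2-5 * r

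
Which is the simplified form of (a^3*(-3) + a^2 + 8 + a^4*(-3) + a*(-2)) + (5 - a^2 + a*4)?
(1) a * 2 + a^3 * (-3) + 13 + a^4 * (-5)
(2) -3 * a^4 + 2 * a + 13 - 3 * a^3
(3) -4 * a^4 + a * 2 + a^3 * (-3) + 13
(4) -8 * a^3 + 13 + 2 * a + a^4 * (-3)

Adding the polynomials and combining like terms:
(a^3*(-3) + a^2 + 8 + a^4*(-3) + a*(-2)) + (5 - a^2 + a*4)
= -3 * a^4 + 2 * a + 13 - 3 * a^3
2) -3 * a^4 + 2 * a + 13 - 3 * a^3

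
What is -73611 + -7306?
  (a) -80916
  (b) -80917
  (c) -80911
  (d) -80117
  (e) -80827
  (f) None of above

-73611 + -7306 = -80917
b) -80917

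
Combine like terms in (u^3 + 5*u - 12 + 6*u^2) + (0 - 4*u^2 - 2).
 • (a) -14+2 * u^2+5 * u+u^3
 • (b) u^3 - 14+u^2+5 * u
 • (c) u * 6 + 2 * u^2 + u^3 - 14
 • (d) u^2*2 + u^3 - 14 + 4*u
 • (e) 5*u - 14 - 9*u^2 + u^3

Adding the polynomials and combining like terms:
(u^3 + 5*u - 12 + 6*u^2) + (0 - 4*u^2 - 2)
= -14+2 * u^2+5 * u+u^3
a) -14+2 * u^2+5 * u+u^3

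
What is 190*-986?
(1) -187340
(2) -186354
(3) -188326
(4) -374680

190 * -986 = -187340
1) -187340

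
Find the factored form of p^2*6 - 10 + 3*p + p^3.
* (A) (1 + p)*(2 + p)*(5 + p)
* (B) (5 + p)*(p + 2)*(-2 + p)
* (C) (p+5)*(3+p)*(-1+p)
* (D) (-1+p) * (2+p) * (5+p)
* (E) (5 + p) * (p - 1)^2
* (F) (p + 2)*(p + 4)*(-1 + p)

We need to factor p^2*6 - 10 + 3*p + p^3.
The factored form is (-1+p) * (2+p) * (5+p).
D) (-1+p) * (2+p) * (5+p)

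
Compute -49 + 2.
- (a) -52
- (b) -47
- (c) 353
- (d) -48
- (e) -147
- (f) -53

-49 + 2 = -47
b) -47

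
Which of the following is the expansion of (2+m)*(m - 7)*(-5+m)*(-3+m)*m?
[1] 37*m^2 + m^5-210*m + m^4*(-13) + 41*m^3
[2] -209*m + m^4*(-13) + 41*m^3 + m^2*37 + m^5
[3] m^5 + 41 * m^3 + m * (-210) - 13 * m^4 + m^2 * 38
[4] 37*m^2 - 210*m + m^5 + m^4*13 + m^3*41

Expanding (2+m)*(m - 7)*(-5+m)*(-3+m)*m:
= 37*m^2 + m^5-210*m + m^4*(-13) + 41*m^3
1) 37*m^2 + m^5-210*m + m^4*(-13) + 41*m^3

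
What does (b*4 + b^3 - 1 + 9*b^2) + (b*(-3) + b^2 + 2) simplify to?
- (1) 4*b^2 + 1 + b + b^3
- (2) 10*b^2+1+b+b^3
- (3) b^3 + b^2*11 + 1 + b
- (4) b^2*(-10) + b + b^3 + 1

Adding the polynomials and combining like terms:
(b*4 + b^3 - 1 + 9*b^2) + (b*(-3) + b^2 + 2)
= 10*b^2+1+b+b^3
2) 10*b^2+1+b+b^3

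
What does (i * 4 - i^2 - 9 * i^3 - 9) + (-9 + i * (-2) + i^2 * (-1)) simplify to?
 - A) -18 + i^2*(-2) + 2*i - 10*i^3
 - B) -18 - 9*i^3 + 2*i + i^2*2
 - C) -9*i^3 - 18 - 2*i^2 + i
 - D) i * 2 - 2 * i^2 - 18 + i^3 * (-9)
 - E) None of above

Adding the polynomials and combining like terms:
(i*4 - i^2 - 9*i^3 - 9) + (-9 + i*(-2) + i^2*(-1))
= i * 2 - 2 * i^2 - 18 + i^3 * (-9)
D) i * 2 - 2 * i^2 - 18 + i^3 * (-9)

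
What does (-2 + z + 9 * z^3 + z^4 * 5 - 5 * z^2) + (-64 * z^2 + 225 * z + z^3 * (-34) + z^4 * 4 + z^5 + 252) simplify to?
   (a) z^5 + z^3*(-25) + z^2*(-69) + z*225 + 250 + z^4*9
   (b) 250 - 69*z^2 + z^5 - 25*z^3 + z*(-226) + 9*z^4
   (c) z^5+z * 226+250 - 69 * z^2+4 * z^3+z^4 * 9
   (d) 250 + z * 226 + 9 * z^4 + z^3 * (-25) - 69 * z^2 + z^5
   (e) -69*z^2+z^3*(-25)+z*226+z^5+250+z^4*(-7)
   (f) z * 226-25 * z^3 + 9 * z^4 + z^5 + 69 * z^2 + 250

Adding the polynomials and combining like terms:
(-2 + z + 9*z^3 + z^4*5 - 5*z^2) + (-64*z^2 + 225*z + z^3*(-34) + z^4*4 + z^5 + 252)
= 250 + z * 226 + 9 * z^4 + z^3 * (-25) - 69 * z^2 + z^5
d) 250 + z * 226 + 9 * z^4 + z^3 * (-25) - 69 * z^2 + z^5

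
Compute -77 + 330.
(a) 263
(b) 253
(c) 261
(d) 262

-77 + 330 = 253
b) 253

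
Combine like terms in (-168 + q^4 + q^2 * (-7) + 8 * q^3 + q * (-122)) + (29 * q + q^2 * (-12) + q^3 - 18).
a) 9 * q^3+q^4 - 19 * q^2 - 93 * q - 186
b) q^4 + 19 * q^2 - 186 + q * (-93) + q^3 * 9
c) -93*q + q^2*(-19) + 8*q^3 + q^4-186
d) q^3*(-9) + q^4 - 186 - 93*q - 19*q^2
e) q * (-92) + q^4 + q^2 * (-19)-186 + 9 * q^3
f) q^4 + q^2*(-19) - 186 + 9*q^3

Adding the polynomials and combining like terms:
(-168 + q^4 + q^2*(-7) + 8*q^3 + q*(-122)) + (29*q + q^2*(-12) + q^3 - 18)
= 9 * q^3+q^4 - 19 * q^2 - 93 * q - 186
a) 9 * q^3+q^4 - 19 * q^2 - 93 * q - 186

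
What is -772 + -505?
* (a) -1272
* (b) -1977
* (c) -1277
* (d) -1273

-772 + -505 = -1277
c) -1277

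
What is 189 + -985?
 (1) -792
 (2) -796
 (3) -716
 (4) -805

189 + -985 = -796
2) -796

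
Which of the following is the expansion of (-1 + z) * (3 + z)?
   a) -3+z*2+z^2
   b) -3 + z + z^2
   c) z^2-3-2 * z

Expanding (-1 + z) * (3 + z):
= -3+z*2+z^2
a) -3+z*2+z^2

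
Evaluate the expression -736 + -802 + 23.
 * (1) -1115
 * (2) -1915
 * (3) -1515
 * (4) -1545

First: -736 + -802 = -1538
Then: -1538 + 23 = -1515
3) -1515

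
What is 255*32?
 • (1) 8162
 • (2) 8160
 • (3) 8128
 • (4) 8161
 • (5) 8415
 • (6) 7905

255 * 32 = 8160
2) 8160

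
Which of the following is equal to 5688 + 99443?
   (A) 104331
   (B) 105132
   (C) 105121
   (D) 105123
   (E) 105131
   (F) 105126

5688 + 99443 = 105131
E) 105131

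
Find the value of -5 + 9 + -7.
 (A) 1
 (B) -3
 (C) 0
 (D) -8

First: -5 + 9 = 4
Then: 4 + -7 = -3
B) -3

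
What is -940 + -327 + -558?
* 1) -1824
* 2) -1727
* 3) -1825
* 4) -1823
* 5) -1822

First: -940 + -327 = -1267
Then: -1267 + -558 = -1825
3) -1825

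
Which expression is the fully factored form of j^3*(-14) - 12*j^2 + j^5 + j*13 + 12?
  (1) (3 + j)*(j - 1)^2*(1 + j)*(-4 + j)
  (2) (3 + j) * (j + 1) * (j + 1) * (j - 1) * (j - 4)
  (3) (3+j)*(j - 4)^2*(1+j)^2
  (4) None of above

We need to factor j^3*(-14) - 12*j^2 + j^5 + j*13 + 12.
The factored form is (3 + j) * (j + 1) * (j + 1) * (j - 1) * (j - 4).
2) (3 + j) * (j + 1) * (j + 1) * (j - 1) * (j - 4)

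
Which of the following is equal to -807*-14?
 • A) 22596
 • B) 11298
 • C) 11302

-807 * -14 = 11298
B) 11298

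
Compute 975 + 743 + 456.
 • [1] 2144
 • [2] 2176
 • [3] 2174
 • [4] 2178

First: 975 + 743 = 1718
Then: 1718 + 456 = 2174
3) 2174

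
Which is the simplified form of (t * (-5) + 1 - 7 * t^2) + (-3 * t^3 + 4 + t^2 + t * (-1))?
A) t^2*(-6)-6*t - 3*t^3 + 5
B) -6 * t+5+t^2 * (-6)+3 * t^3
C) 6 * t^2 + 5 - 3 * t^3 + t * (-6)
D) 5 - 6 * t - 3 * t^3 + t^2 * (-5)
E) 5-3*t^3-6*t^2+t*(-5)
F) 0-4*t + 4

Adding the polynomials and combining like terms:
(t*(-5) + 1 - 7*t^2) + (-3*t^3 + 4 + t^2 + t*(-1))
= t^2*(-6)-6*t - 3*t^3 + 5
A) t^2*(-6)-6*t - 3*t^3 + 5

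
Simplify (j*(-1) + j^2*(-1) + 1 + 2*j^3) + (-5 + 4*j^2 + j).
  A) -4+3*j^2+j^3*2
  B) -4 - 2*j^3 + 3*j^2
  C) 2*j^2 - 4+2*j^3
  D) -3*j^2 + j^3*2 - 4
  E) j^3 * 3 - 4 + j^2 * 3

Adding the polynomials and combining like terms:
(j*(-1) + j^2*(-1) + 1 + 2*j^3) + (-5 + 4*j^2 + j)
= -4+3*j^2+j^3*2
A) -4+3*j^2+j^3*2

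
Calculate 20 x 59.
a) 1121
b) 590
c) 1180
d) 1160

20 * 59 = 1180
c) 1180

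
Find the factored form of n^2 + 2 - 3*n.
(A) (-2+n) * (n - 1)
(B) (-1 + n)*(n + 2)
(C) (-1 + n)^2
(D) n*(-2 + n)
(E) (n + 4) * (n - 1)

We need to factor n^2 + 2 - 3*n.
The factored form is (-2+n) * (n - 1).
A) (-2+n) * (n - 1)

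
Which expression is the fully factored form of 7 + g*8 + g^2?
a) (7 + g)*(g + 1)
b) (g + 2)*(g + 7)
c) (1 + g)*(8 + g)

We need to factor 7 + g*8 + g^2.
The factored form is (7 + g)*(g + 1).
a) (7 + g)*(g + 1)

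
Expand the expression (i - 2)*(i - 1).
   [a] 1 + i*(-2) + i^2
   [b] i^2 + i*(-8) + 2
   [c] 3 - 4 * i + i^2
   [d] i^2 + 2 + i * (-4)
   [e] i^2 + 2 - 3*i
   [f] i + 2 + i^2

Expanding (i - 2)*(i - 1):
= i^2 + 2 - 3*i
e) i^2 + 2 - 3*i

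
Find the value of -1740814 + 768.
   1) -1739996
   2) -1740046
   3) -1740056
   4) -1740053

-1740814 + 768 = -1740046
2) -1740046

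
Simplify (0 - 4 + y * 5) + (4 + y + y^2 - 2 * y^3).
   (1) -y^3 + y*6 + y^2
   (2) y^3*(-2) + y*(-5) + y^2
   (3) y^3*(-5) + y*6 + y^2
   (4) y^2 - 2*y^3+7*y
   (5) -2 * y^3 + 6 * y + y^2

Adding the polynomials and combining like terms:
(0 - 4 + y*5) + (4 + y + y^2 - 2*y^3)
= -2 * y^3 + 6 * y + y^2
5) -2 * y^3 + 6 * y + y^2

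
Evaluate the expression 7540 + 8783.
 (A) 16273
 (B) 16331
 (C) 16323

7540 + 8783 = 16323
C) 16323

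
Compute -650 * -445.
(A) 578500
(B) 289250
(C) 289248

-650 * -445 = 289250
B) 289250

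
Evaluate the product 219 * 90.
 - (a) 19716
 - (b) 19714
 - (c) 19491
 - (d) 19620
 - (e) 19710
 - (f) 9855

219 * 90 = 19710
e) 19710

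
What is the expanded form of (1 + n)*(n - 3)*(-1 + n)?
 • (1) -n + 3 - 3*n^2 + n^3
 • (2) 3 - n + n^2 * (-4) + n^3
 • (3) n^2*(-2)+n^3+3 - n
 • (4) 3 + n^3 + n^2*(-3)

Expanding (1 + n)*(n - 3)*(-1 + n):
= -n + 3 - 3*n^2 + n^3
1) -n + 3 - 3*n^2 + n^3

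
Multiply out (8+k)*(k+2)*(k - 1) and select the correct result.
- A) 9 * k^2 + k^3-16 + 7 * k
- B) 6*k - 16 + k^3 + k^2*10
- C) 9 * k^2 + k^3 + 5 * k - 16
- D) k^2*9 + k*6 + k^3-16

Expanding (8+k)*(k+2)*(k - 1):
= k^2*9 + k*6 + k^3-16
D) k^2*9 + k*6 + k^3-16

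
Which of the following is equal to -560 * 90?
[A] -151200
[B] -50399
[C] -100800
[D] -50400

-560 * 90 = -50400
D) -50400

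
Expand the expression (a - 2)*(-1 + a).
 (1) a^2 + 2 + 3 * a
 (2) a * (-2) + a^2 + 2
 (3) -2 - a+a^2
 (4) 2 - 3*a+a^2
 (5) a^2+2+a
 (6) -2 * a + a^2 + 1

Expanding (a - 2)*(-1 + a):
= 2 - 3*a+a^2
4) 2 - 3*a+a^2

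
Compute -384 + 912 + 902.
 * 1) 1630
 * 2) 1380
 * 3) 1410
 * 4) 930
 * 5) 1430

First: -384 + 912 = 528
Then: 528 + 902 = 1430
5) 1430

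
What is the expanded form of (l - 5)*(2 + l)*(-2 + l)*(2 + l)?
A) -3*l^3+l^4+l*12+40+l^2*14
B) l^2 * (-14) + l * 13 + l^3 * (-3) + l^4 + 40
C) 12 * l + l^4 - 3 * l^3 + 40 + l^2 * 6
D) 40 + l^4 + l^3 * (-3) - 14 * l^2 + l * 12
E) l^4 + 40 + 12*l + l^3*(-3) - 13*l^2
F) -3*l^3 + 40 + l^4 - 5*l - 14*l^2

Expanding (l - 5)*(2 + l)*(-2 + l)*(2 + l):
= 40 + l^4 + l^3 * (-3) - 14 * l^2 + l * 12
D) 40 + l^4 + l^3 * (-3) - 14 * l^2 + l * 12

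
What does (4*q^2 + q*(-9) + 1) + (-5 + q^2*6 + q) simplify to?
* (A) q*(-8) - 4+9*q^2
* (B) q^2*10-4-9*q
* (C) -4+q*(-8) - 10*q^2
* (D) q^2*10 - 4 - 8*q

Adding the polynomials and combining like terms:
(4*q^2 + q*(-9) + 1) + (-5 + q^2*6 + q)
= q^2*10 - 4 - 8*q
D) q^2*10 - 4 - 8*q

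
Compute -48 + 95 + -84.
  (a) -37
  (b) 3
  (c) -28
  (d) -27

First: -48 + 95 = 47
Then: 47 + -84 = -37
a) -37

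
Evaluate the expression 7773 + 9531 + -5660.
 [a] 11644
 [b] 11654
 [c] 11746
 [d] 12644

First: 7773 + 9531 = 17304
Then: 17304 + -5660 = 11644
a) 11644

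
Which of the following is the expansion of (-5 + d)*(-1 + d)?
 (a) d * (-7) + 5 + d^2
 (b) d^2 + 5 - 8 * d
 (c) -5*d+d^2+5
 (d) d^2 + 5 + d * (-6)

Expanding (-5 + d)*(-1 + d):
= d^2 + 5 + d * (-6)
d) d^2 + 5 + d * (-6)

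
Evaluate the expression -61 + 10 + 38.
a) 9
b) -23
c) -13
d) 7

First: -61 + 10 = -51
Then: -51 + 38 = -13
c) -13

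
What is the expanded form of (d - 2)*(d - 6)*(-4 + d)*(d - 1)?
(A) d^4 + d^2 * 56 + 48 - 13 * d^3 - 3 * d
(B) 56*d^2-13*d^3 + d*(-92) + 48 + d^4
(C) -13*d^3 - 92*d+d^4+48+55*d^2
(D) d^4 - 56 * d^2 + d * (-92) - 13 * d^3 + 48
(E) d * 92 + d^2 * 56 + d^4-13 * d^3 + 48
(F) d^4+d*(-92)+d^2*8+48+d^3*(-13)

Expanding (d - 2)*(d - 6)*(-4 + d)*(d - 1):
= 56*d^2-13*d^3 + d*(-92) + 48 + d^4
B) 56*d^2-13*d^3 + d*(-92) + 48 + d^4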